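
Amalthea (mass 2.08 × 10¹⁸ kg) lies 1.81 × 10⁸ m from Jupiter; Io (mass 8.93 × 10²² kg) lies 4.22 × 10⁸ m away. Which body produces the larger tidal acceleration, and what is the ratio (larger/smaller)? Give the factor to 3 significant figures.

Io, by a factor of ≈ 3390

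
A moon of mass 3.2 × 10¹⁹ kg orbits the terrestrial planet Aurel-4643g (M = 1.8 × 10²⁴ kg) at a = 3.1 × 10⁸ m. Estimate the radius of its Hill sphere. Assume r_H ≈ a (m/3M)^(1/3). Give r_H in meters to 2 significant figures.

r_H ≈ a (m/3M)^(1/3)
    = (3.1 × 10⁸) × (3.2 × 10¹⁹ / (3 × 1.8 × 10²⁴))^(1/3)
    = 5.6 × 10⁶ m

5.6 × 10⁶ m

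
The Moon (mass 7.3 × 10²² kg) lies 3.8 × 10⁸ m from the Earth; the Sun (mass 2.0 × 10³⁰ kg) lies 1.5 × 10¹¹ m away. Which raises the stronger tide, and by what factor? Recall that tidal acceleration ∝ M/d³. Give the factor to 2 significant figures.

Compare M/d³ for the two perturbers:
The Moon: (7.3 × 10²²) / (3.8 × 10⁸)³ = 1.330 × 10⁻³
The Sun: (2.0 × 10³⁰) / (1.5 × 10¹¹)³ = 5.926 × 10⁻⁴
Ratio (larger/smaller) = 2.2

The Moon, by a factor of ≈ 2.2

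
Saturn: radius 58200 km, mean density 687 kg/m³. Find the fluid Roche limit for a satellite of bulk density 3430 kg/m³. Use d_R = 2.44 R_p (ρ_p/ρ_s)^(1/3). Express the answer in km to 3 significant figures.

83100 km

d_R = 2.44 × 58200 km × (687/3430)^(1/3)
    = 83100 km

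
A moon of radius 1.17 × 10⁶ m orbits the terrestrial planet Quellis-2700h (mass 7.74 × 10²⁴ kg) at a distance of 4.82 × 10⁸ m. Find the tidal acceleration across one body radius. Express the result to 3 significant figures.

1.08 × 10⁻⁵ m/s²

The tidal stretch is the gradient of GM/d² times the body's extent r, hence the 1/d³ dependence.
a_tidal = 2GMr/d³
        = 2 × (6.674 × 10⁻¹¹) × (7.74 × 10²⁴) × (1.17 × 10⁶) / (4.82 × 10⁸)³
        = 1.08 × 10⁻⁵ m/s²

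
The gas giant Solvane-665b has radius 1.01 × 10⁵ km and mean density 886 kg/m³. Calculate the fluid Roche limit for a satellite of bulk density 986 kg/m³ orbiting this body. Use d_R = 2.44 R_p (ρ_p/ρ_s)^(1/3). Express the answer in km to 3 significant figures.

2.38 × 10⁵ km

d_R = 2.44 × 1.01 × 10⁵ km × (886/986)^(1/3)
    = 2.38 × 10⁵ km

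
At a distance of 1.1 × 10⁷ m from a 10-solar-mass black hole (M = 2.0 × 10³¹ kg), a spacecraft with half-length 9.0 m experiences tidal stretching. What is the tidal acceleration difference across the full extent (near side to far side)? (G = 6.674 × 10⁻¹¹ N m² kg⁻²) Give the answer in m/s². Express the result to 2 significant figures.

3.6 × 10¹ m/s²

The field gradient is 2GM/d³; across the full diameter 2r the difference is 4GMr/d³.
Δa = 4GMr/d³
   = 4 × (6.674 × 10⁻¹¹) × (2.0 × 10³¹) × (9.0) / (1.1 × 10⁷)³
   = 3.6 × 10¹ m/s²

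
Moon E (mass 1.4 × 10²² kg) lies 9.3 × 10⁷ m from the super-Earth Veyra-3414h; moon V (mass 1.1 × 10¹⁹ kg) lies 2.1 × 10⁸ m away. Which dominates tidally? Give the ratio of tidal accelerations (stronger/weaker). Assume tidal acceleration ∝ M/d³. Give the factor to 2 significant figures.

Moon E, by a factor of ≈ 15000

Compare M/d³ for the two perturbers:
Moon E: (1.4 × 10²²) / (9.3 × 10⁷)³ = 1.741 × 10⁻²
Moon V: (1.1 × 10¹⁹) / (2.1 × 10⁸)³ = 1.188 × 10⁻⁶
Ratio (larger/smaller) = 15000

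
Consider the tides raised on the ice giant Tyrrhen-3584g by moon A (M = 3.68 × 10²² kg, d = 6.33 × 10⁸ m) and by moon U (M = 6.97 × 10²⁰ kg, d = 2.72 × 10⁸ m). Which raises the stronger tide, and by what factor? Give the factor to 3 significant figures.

Tidal acceleration ∝ M/d³, so compare M/d³ for each.
Moon A: (3.68 × 10²²) / (6.33 × 10⁸)³ = 1.451 × 10⁻⁴
Moon U: (6.97 × 10²⁰) / (2.72 × 10⁸)³ = 3.464 × 10⁻⁵
Ratio (larger/smaller) = 4.19

Moon A, by a factor of ≈ 4.19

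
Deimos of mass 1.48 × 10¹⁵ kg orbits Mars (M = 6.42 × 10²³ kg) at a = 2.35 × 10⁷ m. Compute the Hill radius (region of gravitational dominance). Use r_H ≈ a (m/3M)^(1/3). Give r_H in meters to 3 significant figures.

r_H ≈ a (m/3M)^(1/3)
    = (2.35 × 10⁷) × (1.48 × 10¹⁵ / (3 × 6.42 × 10²³))^(1/3)
    = 2.15 × 10⁴ m

2.15 × 10⁴ m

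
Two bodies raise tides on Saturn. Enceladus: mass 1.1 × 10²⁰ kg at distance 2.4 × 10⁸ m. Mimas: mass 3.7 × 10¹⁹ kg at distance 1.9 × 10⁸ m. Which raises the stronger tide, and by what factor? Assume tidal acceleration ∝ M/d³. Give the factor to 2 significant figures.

Tidal stretch scales as M/d³; compute that for each body.
Enceladus: (1.1 × 10²⁰) / (2.4 × 10⁸)³ = 7.957 × 10⁻⁶
Mimas: (3.7 × 10¹⁹) / (1.9 × 10⁸)³ = 5.394 × 10⁻⁶
Ratio (larger/smaller) = 1.5

Enceladus, by a factor of ≈ 1.5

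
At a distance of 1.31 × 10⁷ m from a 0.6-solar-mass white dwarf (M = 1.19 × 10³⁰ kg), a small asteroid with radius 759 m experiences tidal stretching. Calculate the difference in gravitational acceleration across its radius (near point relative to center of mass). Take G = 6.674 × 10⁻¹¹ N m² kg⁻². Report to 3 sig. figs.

Δg = 2GMr/d³
   = 2 × (6.674 × 10⁻¹¹) × (1.19 × 10³⁰) × (759) / (1.31 × 10⁷)³
   = 5.36 × 10¹ m/s²

5.36 × 10¹ m/s²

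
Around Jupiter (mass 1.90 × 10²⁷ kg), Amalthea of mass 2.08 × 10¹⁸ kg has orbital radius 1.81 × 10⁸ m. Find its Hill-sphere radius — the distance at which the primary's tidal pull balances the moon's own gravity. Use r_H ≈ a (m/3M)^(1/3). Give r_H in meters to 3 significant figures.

r_H ≈ a (m/3M)^(1/3)
    = (1.81 × 10⁸) × (2.08 × 10¹⁸ / (3 × 1.90 × 10²⁷))^(1/3)
    = 1.29 × 10⁵ m

1.29 × 10⁵ m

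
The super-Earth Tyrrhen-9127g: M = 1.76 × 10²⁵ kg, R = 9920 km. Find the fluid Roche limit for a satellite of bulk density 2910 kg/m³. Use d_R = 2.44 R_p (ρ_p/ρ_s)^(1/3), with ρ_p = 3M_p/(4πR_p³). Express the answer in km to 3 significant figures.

ρ_p = 3M_p/(4πR_p³) = 3 × (1.76 × 10²⁵) / (4π × (9.92 × 10⁶ m)³) = 4300 kg/m³
d_R = 2.44 × 9920 km × (4300/2910)^(1/3)
    = 27600 km

27600 km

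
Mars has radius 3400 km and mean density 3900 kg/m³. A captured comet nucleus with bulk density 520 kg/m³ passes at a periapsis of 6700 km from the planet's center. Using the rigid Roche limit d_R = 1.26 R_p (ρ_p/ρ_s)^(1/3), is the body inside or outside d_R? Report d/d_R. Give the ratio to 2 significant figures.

d_R = 1.26 × (3400 km) × (3900/520)^(1/3) = 8386 km
d/d_R = (6700) / (8386) = 0.80
Since d/d_R < 1, the body is inside the Roche limit.

inside; d/d_R ≈ 0.80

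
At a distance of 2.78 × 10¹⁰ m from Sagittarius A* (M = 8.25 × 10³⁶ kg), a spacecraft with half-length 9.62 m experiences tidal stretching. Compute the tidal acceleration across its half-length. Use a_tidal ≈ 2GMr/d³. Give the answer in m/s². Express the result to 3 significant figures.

The tidal stretch is the gradient of GM/d² times the body's extent r, hence the 1/d³ dependence.
Δa = 2GMr/d³
   = 2 × (6.674 × 10⁻¹¹) × (8.25 × 10³⁶) × (9.62) / (2.78 × 10¹⁰)³
   = 4.93 × 10⁻⁴ m/s²

4.93 × 10⁻⁴ m/s²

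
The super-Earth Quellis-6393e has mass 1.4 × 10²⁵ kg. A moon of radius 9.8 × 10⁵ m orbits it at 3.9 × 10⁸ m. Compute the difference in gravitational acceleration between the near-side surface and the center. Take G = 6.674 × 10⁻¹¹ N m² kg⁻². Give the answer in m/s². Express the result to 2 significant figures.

3.1 × 10⁻⁵ m/s²

a_tidal = 2GMr/d³
        = 2 × (6.674 × 10⁻¹¹) × (1.4 × 10²⁵) × (9.8 × 10⁵) / (3.9 × 10⁸)³
        = 3.1 × 10⁻⁵ m/s²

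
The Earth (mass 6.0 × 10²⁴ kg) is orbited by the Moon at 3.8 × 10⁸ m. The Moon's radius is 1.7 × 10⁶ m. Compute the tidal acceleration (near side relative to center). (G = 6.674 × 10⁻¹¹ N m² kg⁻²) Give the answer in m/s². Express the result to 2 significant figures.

Δa = 2GMr/d³
   = 2 × (6.674 × 10⁻¹¹) × (6.0 × 10²⁴) × (1.7 × 10⁶) / (3.8 × 10⁸)³
   = 2.5 × 10⁻⁵ m/s²

2.5 × 10⁻⁵ m/s²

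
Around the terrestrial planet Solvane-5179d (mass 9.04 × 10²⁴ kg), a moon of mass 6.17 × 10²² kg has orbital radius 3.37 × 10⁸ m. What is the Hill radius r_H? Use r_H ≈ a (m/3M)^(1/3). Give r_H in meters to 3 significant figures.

4.43 × 10⁷ m

r_H ≈ a (m/3M)^(1/3)
    = (3.37 × 10⁸) × (6.17 × 10²² / (3 × 9.04 × 10²⁴))^(1/3)
    = 4.43 × 10⁷ m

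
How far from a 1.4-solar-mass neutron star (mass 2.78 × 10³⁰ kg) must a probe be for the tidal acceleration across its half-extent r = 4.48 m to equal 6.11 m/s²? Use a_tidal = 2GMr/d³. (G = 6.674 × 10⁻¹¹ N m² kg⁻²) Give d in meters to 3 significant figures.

2GMr/d³ = a_tidal  ⇒  d = (2GMr / a_tidal)^(1/3)
d = (2 × 6.674×10⁻¹¹ × (2.78 × 10³⁰) × (4.48) / (6.11))^(1/3)
  = 6.48 × 10⁶ m

6.48 × 10⁶ m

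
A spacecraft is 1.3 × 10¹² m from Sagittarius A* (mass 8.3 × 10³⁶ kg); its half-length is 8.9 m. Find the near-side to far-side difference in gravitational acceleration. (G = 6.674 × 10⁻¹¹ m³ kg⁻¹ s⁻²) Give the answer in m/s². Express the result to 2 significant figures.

9.0 × 10⁻⁹ m/s²

The field gradient is 2GM/d³; across the full diameter 2r the difference is 4GMr/d³.
a_tidal = 4GMr/d³
        = 4 × (6.674 × 10⁻¹¹) × (8.3 × 10³⁶) × (8.9) / (1.3 × 10¹²)³
        = 9.0 × 10⁻⁹ m/s²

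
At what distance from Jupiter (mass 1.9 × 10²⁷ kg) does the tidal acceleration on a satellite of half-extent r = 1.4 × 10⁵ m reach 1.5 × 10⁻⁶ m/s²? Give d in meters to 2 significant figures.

2.9 × 10⁹ m

2GMr/d³ = a_tidal  ⇒  d = (2GMr / a_tidal)^(1/3)
d = (2 × 6.674×10⁻¹¹ × (1.9 × 10²⁷) × (1.4 × 10⁵) / (1.5 × 10⁻⁶))^(1/3)
  = 2.9 × 10⁹ m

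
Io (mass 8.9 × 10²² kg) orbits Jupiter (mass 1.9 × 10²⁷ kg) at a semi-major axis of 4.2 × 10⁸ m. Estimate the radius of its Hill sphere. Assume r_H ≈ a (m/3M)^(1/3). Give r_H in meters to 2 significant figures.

r_H ≈ a (m/3M)^(1/3)
    = (4.2 × 10⁸) × (8.9 × 10²² / (3 × 1.9 × 10²⁷))^(1/3)
    = 1.0 × 10⁷ m

1.0 × 10⁷ m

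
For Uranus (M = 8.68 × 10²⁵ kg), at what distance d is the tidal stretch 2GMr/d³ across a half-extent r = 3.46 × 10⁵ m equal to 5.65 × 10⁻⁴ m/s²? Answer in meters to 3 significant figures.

1.92 × 10⁸ m

2GMr/d³ = a_tidal  ⇒  d = (2GMr / a_tidal)^(1/3)
d = (2 × 6.674×10⁻¹¹ × (8.68 × 10²⁵) × (3.46 × 10⁵) / (5.65 × 10⁻⁴))^(1/3)
  = 1.92 × 10⁸ m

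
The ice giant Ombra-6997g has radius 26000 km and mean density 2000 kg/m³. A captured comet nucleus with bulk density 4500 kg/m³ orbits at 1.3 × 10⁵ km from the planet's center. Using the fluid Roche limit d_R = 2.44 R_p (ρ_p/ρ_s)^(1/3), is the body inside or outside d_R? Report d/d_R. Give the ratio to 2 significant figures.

outside; d/d_R ≈ 2.7

d_R = 2.44 × (26000 km) × (2000/4500)^(1/3) = 48410 km
d/d_R = (1.3 × 10⁵) / (48410) = 2.7
Since d/d_R > 1, the body is outside the Roche limit.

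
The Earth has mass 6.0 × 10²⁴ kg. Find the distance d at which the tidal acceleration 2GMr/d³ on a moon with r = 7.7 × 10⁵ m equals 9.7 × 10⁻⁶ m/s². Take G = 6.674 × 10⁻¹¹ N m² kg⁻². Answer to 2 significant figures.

4.0 × 10⁸ m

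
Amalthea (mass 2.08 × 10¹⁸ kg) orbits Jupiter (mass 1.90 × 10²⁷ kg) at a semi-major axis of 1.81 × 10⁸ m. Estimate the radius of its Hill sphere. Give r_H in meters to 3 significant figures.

r_H ≈ a (m/3M)^(1/3)
    = (1.81 × 10⁸) × (2.08 × 10¹⁸ / (3 × 1.90 × 10²⁷))^(1/3)
    = 1.29 × 10⁵ m

1.29 × 10⁵ m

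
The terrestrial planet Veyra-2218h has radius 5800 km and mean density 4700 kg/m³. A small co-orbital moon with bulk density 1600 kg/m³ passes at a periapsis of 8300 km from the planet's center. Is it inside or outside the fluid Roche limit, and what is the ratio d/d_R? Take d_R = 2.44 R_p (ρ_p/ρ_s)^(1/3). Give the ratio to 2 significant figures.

d_R = 2.44 × (5800 km) × (4700/1600)^(1/3) = 20270 km
d/d_R = (8300) / (20270) = 0.41
Since d/d_R < 1, the body is inside the Roche limit.

inside; d/d_R ≈ 0.41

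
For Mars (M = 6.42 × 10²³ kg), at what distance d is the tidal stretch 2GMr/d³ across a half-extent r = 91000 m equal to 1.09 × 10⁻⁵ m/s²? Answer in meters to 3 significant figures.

2GMr/d³ = a_tidal  ⇒  d = (2GMr / a_tidal)^(1/3)
d = (2 × 6.674×10⁻¹¹ × (6.42 × 10²³) × (91000) / (1.09 × 10⁻⁵))^(1/3)
  = 8.94 × 10⁷ m

8.94 × 10⁷ m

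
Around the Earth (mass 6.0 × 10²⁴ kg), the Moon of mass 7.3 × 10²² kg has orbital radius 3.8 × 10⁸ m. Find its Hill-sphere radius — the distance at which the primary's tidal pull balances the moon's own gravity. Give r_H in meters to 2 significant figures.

6.1 × 10⁷ m

r_H ≈ a (m/3M)^(1/3)
    = (3.8 × 10⁸) × (7.3 × 10²² / (3 × 6.0 × 10²⁴))^(1/3)
    = 6.1 × 10⁷ m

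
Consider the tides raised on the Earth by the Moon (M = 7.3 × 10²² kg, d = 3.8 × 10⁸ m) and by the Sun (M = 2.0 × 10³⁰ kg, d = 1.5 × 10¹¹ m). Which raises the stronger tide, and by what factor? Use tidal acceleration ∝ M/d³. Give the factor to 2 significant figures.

The Moon, by a factor of ≈ 2.2

Tidal acceleration ∝ M/d³, so compare M/d³ for each.
The Moon: (7.3 × 10²²) / (3.8 × 10⁸)³ = 1.330 × 10⁻³
The Sun: (2.0 × 10³⁰) / (1.5 × 10¹¹)³ = 5.926 × 10⁻⁴
Ratio (larger/smaller) = 2.2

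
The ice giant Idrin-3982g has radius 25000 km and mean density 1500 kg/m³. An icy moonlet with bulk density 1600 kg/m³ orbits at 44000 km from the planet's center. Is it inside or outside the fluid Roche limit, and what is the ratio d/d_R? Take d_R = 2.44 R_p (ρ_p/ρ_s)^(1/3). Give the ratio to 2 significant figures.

inside; d/d_R ≈ 0.74

d_R = 2.44 × (25000 km) × (1500/1600)^(1/3) = 59700 km
d/d_R = (44000) / (59700) = 0.74
Since d/d_R < 1, the body is inside the Roche limit.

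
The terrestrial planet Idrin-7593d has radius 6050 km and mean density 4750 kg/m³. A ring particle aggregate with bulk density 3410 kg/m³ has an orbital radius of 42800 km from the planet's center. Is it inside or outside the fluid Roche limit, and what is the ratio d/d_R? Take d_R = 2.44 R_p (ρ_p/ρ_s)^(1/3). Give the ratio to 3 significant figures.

d_R = 2.44 × (6050 km) × (4750/3410)^(1/3) = 16490 km
d/d_R = (42800) / (16490) = 2.60
Since d/d_R > 1, the body is outside the Roche limit.

outside; d/d_R ≈ 2.60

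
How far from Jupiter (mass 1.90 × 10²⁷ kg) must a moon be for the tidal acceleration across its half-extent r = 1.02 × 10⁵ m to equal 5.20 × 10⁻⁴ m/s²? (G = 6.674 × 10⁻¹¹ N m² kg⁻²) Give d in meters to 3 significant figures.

3.68 × 10⁸ m

2GMr/d³ = a_tidal  ⇒  d = (2GMr / a_tidal)^(1/3)
d = (2 × 6.674×10⁻¹¹ × (1.90 × 10²⁷) × (1.02 × 10⁵) / (5.20 × 10⁻⁴))^(1/3)
  = 3.68 × 10⁸ m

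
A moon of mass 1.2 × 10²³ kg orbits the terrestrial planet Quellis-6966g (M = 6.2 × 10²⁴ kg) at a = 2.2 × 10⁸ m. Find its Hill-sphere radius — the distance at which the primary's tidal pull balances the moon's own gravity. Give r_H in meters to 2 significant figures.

4.1 × 10⁷ m

r_H ≈ a (m/3M)^(1/3)
    = (2.2 × 10⁸) × (1.2 × 10²³ / (3 × 6.2 × 10²⁴))^(1/3)
    = 4.1 × 10⁷ m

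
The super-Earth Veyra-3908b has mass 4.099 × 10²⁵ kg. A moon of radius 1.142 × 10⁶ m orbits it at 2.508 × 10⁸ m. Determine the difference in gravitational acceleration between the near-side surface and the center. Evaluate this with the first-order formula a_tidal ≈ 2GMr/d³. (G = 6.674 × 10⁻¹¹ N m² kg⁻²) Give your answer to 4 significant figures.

The tidal stretch is the gradient of GM/d² times the body's extent r, hence the 1/d³ dependence.
Δa = 2GMr/d³
   = 2 × (6.674 × 10⁻¹¹) × (4.099 × 10²⁵) × (1.142 × 10⁶) / (2.508 × 10⁸)³
   = 3.961 × 10⁻⁴ m/s²

3.961 × 10⁻⁴ m/s²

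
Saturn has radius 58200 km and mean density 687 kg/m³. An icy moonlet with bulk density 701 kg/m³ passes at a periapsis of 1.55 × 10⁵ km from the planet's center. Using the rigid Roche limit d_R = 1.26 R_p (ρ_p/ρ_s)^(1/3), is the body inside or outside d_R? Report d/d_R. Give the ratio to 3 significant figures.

outside; d/d_R ≈ 2.13

d_R = 1.26 × (58200 km) × (687/701)^(1/3) = 72840 km
d/d_R = (1.55 × 10⁵) / (72840) = 2.13
Since d/d_R > 1, the body is outside the Roche limit.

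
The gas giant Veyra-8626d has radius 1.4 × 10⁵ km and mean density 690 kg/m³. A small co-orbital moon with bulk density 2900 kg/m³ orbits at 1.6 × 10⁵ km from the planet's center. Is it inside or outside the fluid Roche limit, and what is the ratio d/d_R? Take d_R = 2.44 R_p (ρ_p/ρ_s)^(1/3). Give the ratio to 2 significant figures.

inside; d/d_R ≈ 0.76

d_R = 2.44 × (1.4 × 10⁵ km) × (690/2900)^(1/3) = 2.117 × 10⁵ km
d/d_R = (1.6 × 10⁵) / (2.117 × 10⁵) = 0.76
Since d/d_R < 1, the body is inside the Roche limit.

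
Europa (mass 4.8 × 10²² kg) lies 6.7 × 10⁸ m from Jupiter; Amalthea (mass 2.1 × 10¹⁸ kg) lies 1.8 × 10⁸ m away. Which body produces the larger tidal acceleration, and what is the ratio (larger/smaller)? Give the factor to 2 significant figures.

Europa, by a factor of ≈ 440

Tidal stretch scales as M/d³; compute that for each body.
Europa: (4.8 × 10²²) / (6.7 × 10⁸)³ = 1.596 × 10⁻⁴
Amalthea: (2.1 × 10¹⁸) / (1.8 × 10⁸)³ = 3.601 × 10⁻⁷
Ratio (larger/smaller) = 440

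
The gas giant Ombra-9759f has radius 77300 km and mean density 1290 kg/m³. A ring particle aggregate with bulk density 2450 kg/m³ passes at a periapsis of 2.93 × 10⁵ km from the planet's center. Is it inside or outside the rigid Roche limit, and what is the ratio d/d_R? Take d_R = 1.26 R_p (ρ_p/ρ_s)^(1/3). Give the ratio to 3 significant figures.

outside; d/d_R ≈ 3.73

d_R = 1.26 × (77300 km) × (1290/2450)^(1/3) = 78650 km
d/d_R = (2.93 × 10⁵) / (78650) = 3.73
Since d/d_R > 1, the body is outside the Roche limit.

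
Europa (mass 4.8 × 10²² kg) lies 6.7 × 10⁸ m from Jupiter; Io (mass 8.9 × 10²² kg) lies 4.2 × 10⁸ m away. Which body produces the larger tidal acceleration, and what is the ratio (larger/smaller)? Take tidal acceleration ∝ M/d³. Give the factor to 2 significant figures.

Io, by a factor of ≈ 7.5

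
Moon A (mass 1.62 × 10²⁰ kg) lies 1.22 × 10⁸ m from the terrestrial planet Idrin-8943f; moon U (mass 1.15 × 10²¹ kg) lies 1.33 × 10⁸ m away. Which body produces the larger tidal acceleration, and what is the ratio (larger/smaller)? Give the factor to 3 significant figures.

Moon U, by a factor of ≈ 5.48

The tide-raising term goes as M/d³ (the gradient of a 1/d² field).
Moon A: (1.62 × 10²⁰) / (1.22 × 10⁸)³ = 8.921 × 10⁻⁵
Moon U: (1.15 × 10²¹) / (1.33 × 10⁸)³ = 4.888 × 10⁻⁴
Ratio (larger/smaller) = 5.48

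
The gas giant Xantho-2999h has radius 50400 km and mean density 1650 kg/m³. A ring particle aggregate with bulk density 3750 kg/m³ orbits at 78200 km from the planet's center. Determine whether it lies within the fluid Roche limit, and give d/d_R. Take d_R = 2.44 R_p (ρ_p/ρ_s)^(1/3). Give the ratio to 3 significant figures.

inside; d/d_R ≈ 0.836

d_R = 2.44 × (50400 km) × (1650/3750)^(1/3) = 93530 km
d/d_R = (78200) / (93530) = 0.836
Since d/d_R < 1, the body is inside the Roche limit.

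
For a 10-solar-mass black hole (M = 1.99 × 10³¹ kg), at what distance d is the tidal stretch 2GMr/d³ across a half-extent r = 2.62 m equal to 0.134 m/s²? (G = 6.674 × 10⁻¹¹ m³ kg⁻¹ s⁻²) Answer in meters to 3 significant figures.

2GMr/d³ = a_tidal  ⇒  d = (2GMr / a_tidal)^(1/3)
d = (2 × 6.674×10⁻¹¹ × (1.99 × 10³¹) × (2.62) / (0.134))^(1/3)
  = 3.73 × 10⁷ m

3.73 × 10⁷ m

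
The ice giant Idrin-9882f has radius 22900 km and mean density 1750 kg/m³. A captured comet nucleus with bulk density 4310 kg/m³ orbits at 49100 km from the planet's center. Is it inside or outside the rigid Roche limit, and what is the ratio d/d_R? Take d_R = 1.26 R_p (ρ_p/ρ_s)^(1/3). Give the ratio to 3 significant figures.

d_R = 1.26 × (22900 km) × (1750/4310)^(1/3) = 21370 km
d/d_R = (49100) / (21370) = 2.30
Since d/d_R > 1, the body is outside the Roche limit.

outside; d/d_R ≈ 2.30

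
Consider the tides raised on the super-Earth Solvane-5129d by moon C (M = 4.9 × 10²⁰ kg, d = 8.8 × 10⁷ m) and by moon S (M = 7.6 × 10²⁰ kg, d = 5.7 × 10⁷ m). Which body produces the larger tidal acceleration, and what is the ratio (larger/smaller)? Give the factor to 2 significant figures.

Tidal acceleration ∝ M/d³, so compare M/d³ for each.
Moon C: (4.9 × 10²⁰) / (8.8 × 10⁷)³ = 7.190 × 10⁻⁴
Moon S: (7.6 × 10²⁰) / (5.7 × 10⁷)³ = 4.104 × 10⁻³
Ratio (larger/smaller) = 5.7

Moon S, by a factor of ≈ 5.7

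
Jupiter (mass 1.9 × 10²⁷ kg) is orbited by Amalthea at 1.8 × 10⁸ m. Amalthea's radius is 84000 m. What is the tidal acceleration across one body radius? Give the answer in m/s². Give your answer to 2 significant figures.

a_tidal = 2GMr/d³
        = 2 × (6.674 × 10⁻¹¹) × (1.9 × 10²⁷) × (84000) / (1.8 × 10⁸)³
        = 3.7 × 10⁻³ m/s²

3.7 × 10⁻³ m/s²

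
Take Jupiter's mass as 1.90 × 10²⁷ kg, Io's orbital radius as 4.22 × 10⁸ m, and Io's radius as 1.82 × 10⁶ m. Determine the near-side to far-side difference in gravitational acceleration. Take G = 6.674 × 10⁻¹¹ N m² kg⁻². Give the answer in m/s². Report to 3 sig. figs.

Δa = 4GMr/d³
   = 4 × (6.674 × 10⁻¹¹) × (1.90 × 10²⁷) × (1.82 × 10⁶) / (4.22 × 10⁸)³
   = 1.23 × 10⁻² m/s²

1.23 × 10⁻² m/s²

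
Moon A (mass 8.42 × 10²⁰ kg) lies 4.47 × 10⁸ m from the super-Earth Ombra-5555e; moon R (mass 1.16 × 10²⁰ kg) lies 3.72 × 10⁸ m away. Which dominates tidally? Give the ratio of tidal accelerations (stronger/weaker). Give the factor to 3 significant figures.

Moon A, by a factor of ≈ 4.18

Compare M/d³ for the two perturbers:
Moon A: (8.42 × 10²⁰) / (4.47 × 10⁸)³ = 9.427 × 10⁻⁶
Moon R: (1.16 × 10²⁰) / (3.72 × 10⁸)³ = 2.253 × 10⁻⁶
Ratio (larger/smaller) = 4.18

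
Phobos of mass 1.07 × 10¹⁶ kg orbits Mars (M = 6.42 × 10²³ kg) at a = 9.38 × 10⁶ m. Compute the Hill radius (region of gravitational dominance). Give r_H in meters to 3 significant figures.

1.66 × 10⁴ m

r_H ≈ a (m/3M)^(1/3)
    = (9.38 × 10⁶) × (1.07 × 10¹⁶ / (3 × 6.42 × 10²³))^(1/3)
    = 1.66 × 10⁴ m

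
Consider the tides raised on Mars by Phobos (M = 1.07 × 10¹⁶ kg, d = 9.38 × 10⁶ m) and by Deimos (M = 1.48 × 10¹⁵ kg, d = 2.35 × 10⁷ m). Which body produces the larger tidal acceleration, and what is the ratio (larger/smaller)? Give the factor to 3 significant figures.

Compare M/d³ for the two perturbers:
Phobos: (1.07 × 10¹⁶) / (9.38 × 10⁶)³ = 1.297 × 10⁻⁵
Deimos: (1.48 × 10¹⁵) / (2.35 × 10⁷)³ = 1.140 × 10⁻⁷
Ratio (larger/smaller) = 114

Phobos, by a factor of ≈ 114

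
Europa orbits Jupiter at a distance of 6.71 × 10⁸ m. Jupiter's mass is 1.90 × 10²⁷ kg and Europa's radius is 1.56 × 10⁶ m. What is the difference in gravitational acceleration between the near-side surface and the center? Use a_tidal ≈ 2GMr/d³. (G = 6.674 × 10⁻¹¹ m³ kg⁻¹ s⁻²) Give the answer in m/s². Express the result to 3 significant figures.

Differencing GM/(d−r)² and GM/d² to first order in r/d gives 2GMr/d³.
a_tidal = 2GMr/d³
        = 2 × (6.674 × 10⁻¹¹) × (1.90 × 10²⁷) × (1.56 × 10⁶) / (6.71 × 10⁸)³
        = 1.31 × 10⁻³ m/s²

1.31 × 10⁻³ m/s²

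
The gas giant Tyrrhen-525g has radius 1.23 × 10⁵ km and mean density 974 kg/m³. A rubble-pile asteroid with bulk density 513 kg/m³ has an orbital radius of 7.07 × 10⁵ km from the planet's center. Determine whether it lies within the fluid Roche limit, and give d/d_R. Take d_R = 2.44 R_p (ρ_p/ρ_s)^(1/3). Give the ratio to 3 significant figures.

outside; d/d_R ≈ 1.90

d_R = 2.44 × (1.23 × 10⁵ km) × (974/513)^(1/3) = 3.716 × 10⁵ km
d/d_R = (7.07 × 10⁵) / (3.716 × 10⁵) = 1.90
Since d/d_R > 1, the body is outside the Roche limit.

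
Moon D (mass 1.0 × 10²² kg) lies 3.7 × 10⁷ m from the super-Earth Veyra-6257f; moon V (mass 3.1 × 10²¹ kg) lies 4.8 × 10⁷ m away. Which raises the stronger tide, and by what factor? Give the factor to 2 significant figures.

Moon D, by a factor of ≈ 7.0

Tidal acceleration ∝ M/d³, so compare M/d³ for each.
Moon D: (1.0 × 10²²) / (3.7 × 10⁷)³ = 1.974 × 10⁻¹
Moon V: (3.1 × 10²¹) / (4.8 × 10⁷)³ = 2.803 × 10⁻²
Ratio (larger/smaller) = 7.0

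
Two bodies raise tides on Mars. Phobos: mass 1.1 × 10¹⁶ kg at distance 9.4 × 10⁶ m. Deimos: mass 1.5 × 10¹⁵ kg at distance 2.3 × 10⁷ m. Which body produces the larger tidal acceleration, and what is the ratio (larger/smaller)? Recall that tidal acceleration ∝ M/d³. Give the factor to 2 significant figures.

Phobos, by a factor of ≈ 110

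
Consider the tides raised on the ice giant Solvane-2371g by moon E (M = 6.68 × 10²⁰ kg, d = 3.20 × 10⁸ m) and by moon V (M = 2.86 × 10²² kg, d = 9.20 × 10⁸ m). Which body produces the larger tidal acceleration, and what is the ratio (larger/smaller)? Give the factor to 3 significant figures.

Tidal acceleration ∝ M/d³, so compare M/d³ for each.
Moon E: (6.68 × 10²⁰) / (3.20 × 10⁸)³ = 2.039 × 10⁻⁵
Moon V: (2.86 × 10²²) / (9.20 × 10⁸)³ = 3.673 × 10⁻⁵
Ratio (larger/smaller) = 1.80

Moon V, by a factor of ≈ 1.80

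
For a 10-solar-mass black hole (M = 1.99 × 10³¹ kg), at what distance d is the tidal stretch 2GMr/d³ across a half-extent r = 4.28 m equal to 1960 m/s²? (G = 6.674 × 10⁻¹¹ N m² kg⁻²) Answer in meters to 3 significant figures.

2GMr/d³ = a_tidal  ⇒  d = (2GMr / a_tidal)^(1/3)
d = (2 × 6.674×10⁻¹¹ × (1.99 × 10³¹) × (4.28) / (1960))^(1/3)
  = 1.80 × 10⁶ m

1.80 × 10⁶ m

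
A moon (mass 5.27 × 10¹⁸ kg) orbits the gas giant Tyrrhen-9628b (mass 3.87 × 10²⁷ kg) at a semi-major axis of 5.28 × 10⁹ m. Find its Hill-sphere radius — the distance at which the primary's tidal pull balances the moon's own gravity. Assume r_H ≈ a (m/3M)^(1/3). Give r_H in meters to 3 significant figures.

4.06 × 10⁶ m

r_H ≈ a (m/3M)^(1/3)
    = (5.28 × 10⁹) × (5.27 × 10¹⁸ / (3 × 3.87 × 10²⁷))^(1/3)
    = 4.06 × 10⁶ m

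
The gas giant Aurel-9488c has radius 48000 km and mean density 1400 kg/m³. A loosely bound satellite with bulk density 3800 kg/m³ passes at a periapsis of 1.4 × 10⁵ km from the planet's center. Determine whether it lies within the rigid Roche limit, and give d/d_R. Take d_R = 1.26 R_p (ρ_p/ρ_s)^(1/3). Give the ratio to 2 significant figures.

outside; d/d_R ≈ 3.2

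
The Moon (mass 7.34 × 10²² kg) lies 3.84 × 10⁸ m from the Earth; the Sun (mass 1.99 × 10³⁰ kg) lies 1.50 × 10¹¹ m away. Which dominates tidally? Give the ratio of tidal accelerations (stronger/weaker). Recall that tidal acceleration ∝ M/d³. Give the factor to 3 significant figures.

The Moon, by a factor of ≈ 2.20

The tide-raising term goes as M/d³ (the gradient of a 1/d² field).
The Moon: (7.34 × 10²²) / (3.84 × 10⁸)³ = 1.296 × 10⁻³
The Sun: (1.99 × 10³⁰) / (1.50 × 10¹¹)³ = 5.896 × 10⁻⁴
Ratio (larger/smaller) = 2.20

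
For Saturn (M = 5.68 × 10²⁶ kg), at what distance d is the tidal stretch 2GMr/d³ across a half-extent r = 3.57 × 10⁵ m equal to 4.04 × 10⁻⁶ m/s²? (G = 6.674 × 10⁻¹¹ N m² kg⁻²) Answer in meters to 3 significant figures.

1.89 × 10⁹ m

2GMr/d³ = a_tidal  ⇒  d = (2GMr / a_tidal)^(1/3)
d = (2 × 6.674×10⁻¹¹ × (5.68 × 10²⁶) × (3.57 × 10⁵) / (4.04 × 10⁻⁶))^(1/3)
  = 1.89 × 10⁹ m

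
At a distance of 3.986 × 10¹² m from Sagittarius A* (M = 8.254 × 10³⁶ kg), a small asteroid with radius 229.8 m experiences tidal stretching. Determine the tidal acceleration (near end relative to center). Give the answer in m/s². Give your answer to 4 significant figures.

3.998 × 10⁻⁹ m/s²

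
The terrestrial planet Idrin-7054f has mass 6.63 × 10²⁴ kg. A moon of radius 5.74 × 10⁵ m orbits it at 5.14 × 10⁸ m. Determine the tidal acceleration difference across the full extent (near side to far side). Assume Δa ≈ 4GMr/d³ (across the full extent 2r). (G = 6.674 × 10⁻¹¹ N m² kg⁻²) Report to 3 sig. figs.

7.48 × 10⁻⁶ m/s²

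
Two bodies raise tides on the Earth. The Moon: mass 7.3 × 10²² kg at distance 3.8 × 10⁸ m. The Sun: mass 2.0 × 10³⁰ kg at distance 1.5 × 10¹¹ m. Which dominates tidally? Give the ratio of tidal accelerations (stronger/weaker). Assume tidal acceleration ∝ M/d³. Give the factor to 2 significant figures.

The Moon, by a factor of ≈ 2.2

Tidal stretch scales as M/d³; compute that for each body.
The Moon: (7.3 × 10²²) / (3.8 × 10⁸)³ = 1.330 × 10⁻³
The Sun: (2.0 × 10³⁰) / (1.5 × 10¹¹)³ = 5.926 × 10⁻⁴
Ratio (larger/smaller) = 2.2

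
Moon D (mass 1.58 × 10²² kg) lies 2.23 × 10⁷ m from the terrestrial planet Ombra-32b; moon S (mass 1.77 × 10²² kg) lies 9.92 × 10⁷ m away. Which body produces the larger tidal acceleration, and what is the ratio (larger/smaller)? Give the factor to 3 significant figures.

Moon D, by a factor of ≈ 78.6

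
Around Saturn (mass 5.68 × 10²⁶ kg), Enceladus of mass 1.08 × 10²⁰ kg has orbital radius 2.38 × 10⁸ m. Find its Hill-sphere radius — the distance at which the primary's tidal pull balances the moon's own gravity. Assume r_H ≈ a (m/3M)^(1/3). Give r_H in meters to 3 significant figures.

r_H ≈ a (m/3M)^(1/3)
    = (2.38 × 10⁸) × (1.08 × 10²⁰ / (3 × 5.68 × 10²⁶))^(1/3)
    = 9.49 × 10⁵ m

9.49 × 10⁵ m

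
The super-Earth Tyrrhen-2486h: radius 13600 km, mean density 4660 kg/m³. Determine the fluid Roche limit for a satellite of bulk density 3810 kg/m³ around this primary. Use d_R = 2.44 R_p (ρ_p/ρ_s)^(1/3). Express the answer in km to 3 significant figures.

35500 km

d_R = 2.44 × 13600 km × (4660/3810)^(1/3)
    = 35500 km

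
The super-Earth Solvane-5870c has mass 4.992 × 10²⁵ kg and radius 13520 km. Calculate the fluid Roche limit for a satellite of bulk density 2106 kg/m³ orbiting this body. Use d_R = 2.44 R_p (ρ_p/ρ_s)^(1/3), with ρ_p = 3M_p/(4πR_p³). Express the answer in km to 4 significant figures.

ρ_p = 3M_p/(4πR_p³) = 3 × (4.992 × 10²⁵) / (4π × (1.352 × 10⁷ m)³) = 4822 kg/m³
d_R = 2.44 × 13520 km × (4822/2106)^(1/3)
    = 43480 km

43480 km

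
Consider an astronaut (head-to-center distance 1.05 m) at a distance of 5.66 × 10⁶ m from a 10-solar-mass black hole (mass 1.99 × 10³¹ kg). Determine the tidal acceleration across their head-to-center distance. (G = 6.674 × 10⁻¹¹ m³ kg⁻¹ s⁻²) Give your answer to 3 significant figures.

1.54 × 10¹ m/s²

The tidal stretch is the gradient of GM/d² times the body's extent r, hence the 1/d³ dependence.
a_tidal = 2GMr/d³
        = 2 × (6.674 × 10⁻¹¹) × (1.99 × 10³¹) × (1.05) / (5.66 × 10⁶)³
        = 1.54 × 10¹ m/s²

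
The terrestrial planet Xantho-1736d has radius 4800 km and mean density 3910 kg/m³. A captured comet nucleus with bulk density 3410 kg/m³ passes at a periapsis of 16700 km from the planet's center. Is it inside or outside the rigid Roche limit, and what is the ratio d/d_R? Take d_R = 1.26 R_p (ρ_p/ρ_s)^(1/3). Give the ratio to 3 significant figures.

outside; d/d_R ≈ 2.64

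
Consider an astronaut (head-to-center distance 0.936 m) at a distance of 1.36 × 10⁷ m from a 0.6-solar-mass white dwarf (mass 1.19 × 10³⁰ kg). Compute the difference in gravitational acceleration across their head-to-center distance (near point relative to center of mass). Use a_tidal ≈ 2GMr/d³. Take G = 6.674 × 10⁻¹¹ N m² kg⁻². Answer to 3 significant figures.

Δg = 2GMr/d³
   = 2 × (6.674 × 10⁻¹¹) × (1.19 × 10³⁰) × (0.936) / (1.36 × 10⁷)³
   = 5.91 × 10⁻² m/s²

5.91 × 10⁻² m/s²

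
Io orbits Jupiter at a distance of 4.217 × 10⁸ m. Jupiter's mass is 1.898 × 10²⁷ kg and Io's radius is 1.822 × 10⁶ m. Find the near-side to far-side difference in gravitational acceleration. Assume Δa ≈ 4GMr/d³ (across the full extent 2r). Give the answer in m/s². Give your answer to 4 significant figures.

1.231 × 10⁻² m/s²

Δa = 4GMr/d³
   = 4 × (6.674 × 10⁻¹¹) × (1.898 × 10²⁷) × (1.822 × 10⁶) / (4.217 × 10⁸)³
   = 1.231 × 10⁻² m/s²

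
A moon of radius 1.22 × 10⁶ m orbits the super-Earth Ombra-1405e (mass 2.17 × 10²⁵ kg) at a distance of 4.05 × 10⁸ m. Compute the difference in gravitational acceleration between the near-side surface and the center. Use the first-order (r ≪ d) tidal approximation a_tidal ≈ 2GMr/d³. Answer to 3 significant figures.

Δa = 2GMr/d³
   = 2 × (6.674 × 10⁻¹¹) × (2.17 × 10²⁵) × (1.22 × 10⁶) / (4.05 × 10⁸)³
   = 5.32 × 10⁻⁵ m/s²

5.32 × 10⁻⁵ m/s²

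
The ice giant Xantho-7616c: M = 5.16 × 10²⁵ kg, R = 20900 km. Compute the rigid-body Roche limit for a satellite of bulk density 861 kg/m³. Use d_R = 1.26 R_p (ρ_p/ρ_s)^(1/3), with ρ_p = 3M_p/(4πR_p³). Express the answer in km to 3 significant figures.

30600 km

ρ_p = 3M_p/(4πR_p³) = 3 × (5.16 × 10²⁵) / (4π × (2.09 × 10⁷ m)³) = 1350 kg/m³
d_R = 1.26 × 20900 km × (1350/861)^(1/3)
    = 30600 km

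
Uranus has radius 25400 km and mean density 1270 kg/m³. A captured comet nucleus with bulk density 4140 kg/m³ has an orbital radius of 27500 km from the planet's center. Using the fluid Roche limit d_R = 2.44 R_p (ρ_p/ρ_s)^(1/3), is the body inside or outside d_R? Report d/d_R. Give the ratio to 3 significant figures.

d_R = 2.44 × (25400 km) × (1270/4140)^(1/3) = 41800 km
d/d_R = (27500) / (41800) = 0.658
Since d/d_R < 1, the body is inside the Roche limit.

inside; d/d_R ≈ 0.658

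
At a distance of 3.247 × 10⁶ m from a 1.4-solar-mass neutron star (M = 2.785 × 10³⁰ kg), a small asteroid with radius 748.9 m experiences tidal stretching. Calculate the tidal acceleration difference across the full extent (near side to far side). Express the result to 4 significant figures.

1.626 × 10⁴ m/s²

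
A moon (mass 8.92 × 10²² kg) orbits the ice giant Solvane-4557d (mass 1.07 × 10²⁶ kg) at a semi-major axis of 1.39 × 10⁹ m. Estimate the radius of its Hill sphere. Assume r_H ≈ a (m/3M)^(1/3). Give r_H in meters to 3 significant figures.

9.07 × 10⁷ m

r_H ≈ a (m/3M)^(1/3)
    = (1.39 × 10⁹) × (8.92 × 10²² / (3 × 1.07 × 10²⁶))^(1/3)
    = 9.07 × 10⁷ m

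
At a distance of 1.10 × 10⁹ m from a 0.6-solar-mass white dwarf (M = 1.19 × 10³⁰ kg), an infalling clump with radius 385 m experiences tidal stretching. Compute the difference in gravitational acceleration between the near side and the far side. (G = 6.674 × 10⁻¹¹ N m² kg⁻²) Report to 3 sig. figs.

9.19 × 10⁻⁵ m/s²

Near-to-far spans 2r, so the tidal difference is twice the near-to-center value: 4GMr/d³.
Δg = 4GMr/d³
   = 4 × (6.674 × 10⁻¹¹) × (1.19 × 10³⁰) × (385) / (1.10 × 10⁹)³
   = 9.19 × 10⁻⁵ m/s²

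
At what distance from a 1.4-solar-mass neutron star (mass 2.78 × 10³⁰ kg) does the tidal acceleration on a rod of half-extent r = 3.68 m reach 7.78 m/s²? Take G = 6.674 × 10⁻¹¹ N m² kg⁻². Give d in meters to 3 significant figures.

5.60 × 10⁶ m

2GMr/d³ = a_tidal  ⇒  d = (2GMr / a_tidal)^(1/3)
d = (2 × 6.674×10⁻¹¹ × (2.78 × 10³⁰) × (3.68) / (7.78))^(1/3)
  = 5.60 × 10⁶ m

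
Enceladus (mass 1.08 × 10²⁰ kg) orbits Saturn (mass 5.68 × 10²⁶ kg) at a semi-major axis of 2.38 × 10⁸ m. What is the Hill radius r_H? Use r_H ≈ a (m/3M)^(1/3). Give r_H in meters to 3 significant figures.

9.49 × 10⁵ m

r_H ≈ a (m/3M)^(1/3)
    = (2.38 × 10⁸) × (1.08 × 10²⁰ / (3 × 5.68 × 10²⁶))^(1/3)
    = 9.49 × 10⁵ m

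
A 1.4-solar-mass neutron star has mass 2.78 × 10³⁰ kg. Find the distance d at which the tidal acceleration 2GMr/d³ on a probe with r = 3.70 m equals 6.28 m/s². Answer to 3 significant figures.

2GMr/d³ = a_tidal  ⇒  d = (2GMr / a_tidal)^(1/3)
d = (2 × 6.674×10⁻¹¹ × (2.78 × 10³⁰) × (3.70) / (6.28))^(1/3)
  = 6.02 × 10⁶ m

6.02 × 10⁶ m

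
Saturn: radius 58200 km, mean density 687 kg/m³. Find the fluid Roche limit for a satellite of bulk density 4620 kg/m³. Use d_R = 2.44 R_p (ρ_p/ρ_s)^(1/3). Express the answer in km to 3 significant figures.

d_R = 2.44 × 58200 km × (687/4620)^(1/3)
    = 75200 km

75200 km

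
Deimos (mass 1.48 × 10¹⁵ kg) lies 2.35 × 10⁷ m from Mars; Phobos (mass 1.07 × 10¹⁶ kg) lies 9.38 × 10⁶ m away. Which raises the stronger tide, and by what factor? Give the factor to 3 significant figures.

Phobos, by a factor of ≈ 114

Tidal acceleration ∝ M/d³, so compare M/d³ for each.
Deimos: (1.48 × 10¹⁵) / (2.35 × 10⁷)³ = 1.140 × 10⁻⁷
Phobos: (1.07 × 10¹⁶) / (9.38 × 10⁶)³ = 1.297 × 10⁻⁵
Ratio (larger/smaller) = 114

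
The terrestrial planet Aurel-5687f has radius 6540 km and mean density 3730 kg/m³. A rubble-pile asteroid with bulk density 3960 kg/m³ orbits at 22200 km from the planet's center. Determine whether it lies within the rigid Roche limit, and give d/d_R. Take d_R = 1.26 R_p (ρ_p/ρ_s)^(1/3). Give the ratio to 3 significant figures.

outside; d/d_R ≈ 2.75

d_R = 1.26 × (6540 km) × (3730/3960)^(1/3) = 8078 km
d/d_R = (22200) / (8078) = 2.75
Since d/d_R > 1, the body is outside the Roche limit.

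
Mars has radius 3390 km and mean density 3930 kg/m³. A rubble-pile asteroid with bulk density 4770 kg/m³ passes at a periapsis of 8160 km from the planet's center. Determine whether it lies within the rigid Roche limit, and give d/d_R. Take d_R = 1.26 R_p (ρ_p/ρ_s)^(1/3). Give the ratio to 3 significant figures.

outside; d/d_R ≈ 2.04

d_R = 1.26 × (3390 km) × (3930/4770)^(1/3) = 4004 km
d/d_R = (8160) / (4004) = 2.04
Since d/d_R > 1, the body is outside the Roche limit.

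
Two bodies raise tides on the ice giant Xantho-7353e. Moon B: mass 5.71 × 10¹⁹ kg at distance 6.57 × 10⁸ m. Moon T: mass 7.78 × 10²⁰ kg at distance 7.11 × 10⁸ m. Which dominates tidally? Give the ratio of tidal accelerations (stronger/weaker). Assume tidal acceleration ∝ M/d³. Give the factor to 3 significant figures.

Moon T, by a factor of ≈ 10.8

Tidal acceleration ∝ M/d³, so compare M/d³ for each.
Moon B: (5.71 × 10¹⁹) / (6.57 × 10⁸)³ = 2.013 × 10⁻⁷
Moon T: (7.78 × 10²⁰) / (7.11 × 10⁸)³ = 2.165 × 10⁻⁶
Ratio (larger/smaller) = 10.8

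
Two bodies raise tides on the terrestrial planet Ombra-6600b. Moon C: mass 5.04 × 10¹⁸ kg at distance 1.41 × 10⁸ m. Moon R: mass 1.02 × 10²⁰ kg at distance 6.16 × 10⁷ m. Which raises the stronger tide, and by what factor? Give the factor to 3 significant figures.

Moon R, by a factor of ≈ 243

Tidal acceleration ∝ M/d³, so compare M/d³ for each.
Moon C: (5.04 × 10¹⁸) / (1.41 × 10⁸)³ = 1.798 × 10⁻⁶
Moon R: (1.02 × 10²⁰) / (6.16 × 10⁷)³ = 4.364 × 10⁻⁴
Ratio (larger/smaller) = 243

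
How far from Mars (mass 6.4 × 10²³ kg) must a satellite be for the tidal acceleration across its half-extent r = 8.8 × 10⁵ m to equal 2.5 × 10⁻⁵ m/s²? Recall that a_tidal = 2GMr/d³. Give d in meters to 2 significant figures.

1.4 × 10⁸ m

2GMr/d³ = a_tidal  ⇒  d = (2GMr / a_tidal)^(1/3)
d = (2 × 6.674×10⁻¹¹ × (6.4 × 10²³) × (8.8 × 10⁵) / (2.5 × 10⁻⁵))^(1/3)
  = 1.4 × 10⁸ m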